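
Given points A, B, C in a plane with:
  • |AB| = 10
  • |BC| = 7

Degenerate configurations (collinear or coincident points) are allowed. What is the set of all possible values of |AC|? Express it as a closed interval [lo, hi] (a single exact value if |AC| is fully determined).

|AC| ∈ [3, 17]  (≈ [3.0000, 17.0000])

|AB| ∈ {10}
|BC| ∈ {7}
|AC| ∈ [3, 17]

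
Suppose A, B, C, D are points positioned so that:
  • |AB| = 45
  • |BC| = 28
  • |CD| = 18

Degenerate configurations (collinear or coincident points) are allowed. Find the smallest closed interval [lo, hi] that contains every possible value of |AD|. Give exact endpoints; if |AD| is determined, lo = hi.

|AD| ∈ [0, 91]  (≈ [0.0000, 91.0000])

|AB| ∈ {45}
|BC| ∈ {28}
|CD| ∈ {18}
|AC| ∈ [17, 73]
|BD| ∈ [10, 46]
|AD| ∈ [0, 91]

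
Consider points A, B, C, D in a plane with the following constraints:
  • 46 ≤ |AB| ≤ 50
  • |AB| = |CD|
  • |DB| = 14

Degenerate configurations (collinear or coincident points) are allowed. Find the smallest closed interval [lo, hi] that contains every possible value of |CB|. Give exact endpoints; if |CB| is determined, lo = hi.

|AB| ∈ [46, 50]
|BD| ∈ {14}
|CD| ∈ [46, 50]
|AD| ∈ [32, 64]
|BC| ∈ [32, 64]
|AC| ∈ [0, 114]

|CB| ∈ [32, 64]  (≈ [32.0000, 64.0000])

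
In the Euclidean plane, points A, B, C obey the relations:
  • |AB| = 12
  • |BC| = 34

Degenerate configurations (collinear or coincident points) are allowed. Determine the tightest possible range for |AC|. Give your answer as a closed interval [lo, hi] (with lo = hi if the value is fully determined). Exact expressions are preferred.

|AC| ∈ [22, 46]  (≈ [22.0000, 46.0000])

|AB| ∈ {12}
|BC| ∈ {34}
|AC| ∈ [22, 46]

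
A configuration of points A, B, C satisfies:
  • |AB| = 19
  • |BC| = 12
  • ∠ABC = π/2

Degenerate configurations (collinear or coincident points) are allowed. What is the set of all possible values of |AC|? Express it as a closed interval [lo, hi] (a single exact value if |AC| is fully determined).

|AB| ∈ {19}
|BC| ∈ {12}
|AC| ∈ {√(505)}

|AC| = √(505)  (≈ 22.4722)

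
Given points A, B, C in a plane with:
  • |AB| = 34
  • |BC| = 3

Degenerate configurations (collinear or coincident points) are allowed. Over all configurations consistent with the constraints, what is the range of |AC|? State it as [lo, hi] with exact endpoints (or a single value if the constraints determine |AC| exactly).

|AB| ∈ {34}
|BC| ∈ {3}
|AC| ∈ [31, 37]

|AC| ∈ [31, 37]  (≈ [31.0000, 37.0000])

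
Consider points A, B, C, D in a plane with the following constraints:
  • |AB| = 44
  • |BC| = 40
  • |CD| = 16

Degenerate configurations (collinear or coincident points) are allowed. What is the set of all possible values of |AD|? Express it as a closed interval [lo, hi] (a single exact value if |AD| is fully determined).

|AD| ∈ [0, 100]  (≈ [0.0000, 100.0000])

|AB| ∈ {44}
|BC| ∈ {40}
|CD| ∈ {16}
|AC| ∈ [4, 84]
|BD| ∈ [24, 56]
|AD| ∈ [0, 100]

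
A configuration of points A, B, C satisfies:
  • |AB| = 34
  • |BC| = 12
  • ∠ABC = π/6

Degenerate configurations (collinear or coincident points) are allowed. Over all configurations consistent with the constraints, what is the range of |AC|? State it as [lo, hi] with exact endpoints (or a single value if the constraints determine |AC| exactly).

|AC| = 2·√(325 - 102·√(3))  (≈ 24.3582)

|AB| ∈ {34}
|BC| ∈ {12}
|AC| ∈ {2·√(325 - 102·√(3))}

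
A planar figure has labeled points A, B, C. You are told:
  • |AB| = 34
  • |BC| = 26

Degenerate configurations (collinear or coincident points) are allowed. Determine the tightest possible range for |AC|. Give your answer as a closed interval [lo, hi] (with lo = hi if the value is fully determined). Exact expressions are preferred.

|AC| ∈ [8, 60]  (≈ [8.0000, 60.0000])

|AB| ∈ {34}
|BC| ∈ {26}
|AC| ∈ [8, 60]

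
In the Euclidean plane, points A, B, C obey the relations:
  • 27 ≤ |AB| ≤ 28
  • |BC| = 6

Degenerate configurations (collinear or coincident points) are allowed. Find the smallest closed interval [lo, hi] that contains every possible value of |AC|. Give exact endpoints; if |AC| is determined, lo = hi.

|AB| ∈ [27, 28]
|BC| ∈ {6}
|AC| ∈ [21, 34]

|AC| ∈ [21, 34]  (≈ [21.0000, 34.0000])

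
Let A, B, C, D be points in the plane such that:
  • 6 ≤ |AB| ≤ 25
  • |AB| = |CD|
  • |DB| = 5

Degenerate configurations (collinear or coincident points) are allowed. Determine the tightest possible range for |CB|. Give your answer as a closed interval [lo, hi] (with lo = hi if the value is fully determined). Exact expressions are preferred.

|CB| ∈ [1, 30]  (≈ [1.0000, 30.0000])

|AB| ∈ [6, 25]
|BD| ∈ {5}
|CD| ∈ [6, 25]
|AD| ∈ [1, 30]
|BC| ∈ [1, 30]
|AC| ∈ [0, 55]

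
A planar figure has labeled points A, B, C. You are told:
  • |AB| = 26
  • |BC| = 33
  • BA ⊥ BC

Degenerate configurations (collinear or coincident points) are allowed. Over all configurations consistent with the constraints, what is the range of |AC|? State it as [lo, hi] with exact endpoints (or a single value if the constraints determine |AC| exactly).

|AB| ∈ {26}
|BC| ∈ {33}
|AC| ∈ {√(1765)}

|AC| = √(1765)  (≈ 42.0119)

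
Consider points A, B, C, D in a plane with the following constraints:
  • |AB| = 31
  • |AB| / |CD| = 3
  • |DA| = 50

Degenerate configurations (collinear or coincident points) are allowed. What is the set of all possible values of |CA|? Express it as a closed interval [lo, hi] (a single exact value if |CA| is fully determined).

|CA| ∈ [119/3, 181/3]  (≈ [39.6667, 60.3333])

|AB| ∈ {31}
|AD| ∈ {50}
|CD| ∈ {31/3}
|BD| ∈ [19, 81]
|AC| ∈ [119/3, 181/3]
|BC| ∈ [26/3, 274/3]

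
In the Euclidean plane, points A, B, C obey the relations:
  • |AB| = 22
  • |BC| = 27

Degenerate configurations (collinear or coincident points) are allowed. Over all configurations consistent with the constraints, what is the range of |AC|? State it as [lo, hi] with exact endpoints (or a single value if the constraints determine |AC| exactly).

|AB| ∈ {22}
|BC| ∈ {27}
|AC| ∈ [5, 49]

|AC| ∈ [5, 49]  (≈ [5.0000, 49.0000])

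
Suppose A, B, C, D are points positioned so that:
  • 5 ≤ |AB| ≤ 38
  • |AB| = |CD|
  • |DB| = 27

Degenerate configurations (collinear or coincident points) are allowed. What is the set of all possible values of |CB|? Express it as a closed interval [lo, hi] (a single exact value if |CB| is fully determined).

|CB| ∈ [0, 65]  (≈ [0.0000, 65.0000])

|AB| ∈ [5, 38]
|BD| ∈ {27}
|CD| ∈ [5, 38]
|AD| ∈ [0, 65]
|BC| ∈ [0, 65]
|AC| ∈ [0, 103]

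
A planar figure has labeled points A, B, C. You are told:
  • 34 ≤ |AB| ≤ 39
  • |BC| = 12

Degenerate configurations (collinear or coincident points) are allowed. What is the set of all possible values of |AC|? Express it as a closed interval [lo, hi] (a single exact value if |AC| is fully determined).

|AB| ∈ [34, 39]
|BC| ∈ {12}
|AC| ∈ [22, 51]

|AC| ∈ [22, 51]  (≈ [22.0000, 51.0000])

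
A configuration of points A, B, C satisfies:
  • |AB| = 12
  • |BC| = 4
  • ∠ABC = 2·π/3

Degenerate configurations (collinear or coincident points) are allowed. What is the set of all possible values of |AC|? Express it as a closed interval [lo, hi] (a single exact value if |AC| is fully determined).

|AC| = 4·√(13)  (≈ 14.4222)

|AB| ∈ {12}
|BC| ∈ {4}
|AC| ∈ {4·√(13)}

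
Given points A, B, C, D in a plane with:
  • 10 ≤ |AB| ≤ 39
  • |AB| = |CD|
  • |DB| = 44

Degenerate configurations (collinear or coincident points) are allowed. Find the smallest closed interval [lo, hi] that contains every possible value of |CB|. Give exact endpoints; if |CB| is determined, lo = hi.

|CB| ∈ [5, 83]  (≈ [5.0000, 83.0000])

|AB| ∈ [10, 39]
|BD| ∈ {44}
|CD| ∈ [10, 39]
|AD| ∈ [5, 83]
|BC| ∈ [5, 83]
|AC| ∈ [0, 122]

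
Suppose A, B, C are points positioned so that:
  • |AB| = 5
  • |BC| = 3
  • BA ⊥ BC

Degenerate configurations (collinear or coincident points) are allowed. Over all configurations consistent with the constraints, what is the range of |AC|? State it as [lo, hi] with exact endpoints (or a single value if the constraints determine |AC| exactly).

|AB| ∈ {5}
|BC| ∈ {3}
|AC| ∈ {√(34)}

|AC| = √(34)  (≈ 5.8310)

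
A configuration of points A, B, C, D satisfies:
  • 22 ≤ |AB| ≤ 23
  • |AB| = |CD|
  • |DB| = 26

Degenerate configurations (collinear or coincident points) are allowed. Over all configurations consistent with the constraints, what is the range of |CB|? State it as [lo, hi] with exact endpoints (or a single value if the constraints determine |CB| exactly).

|CB| ∈ [3, 49]  (≈ [3.0000, 49.0000])

|AB| ∈ [22, 23]
|BD| ∈ {26}
|CD| ∈ [22, 23]
|AD| ∈ [3, 49]
|BC| ∈ [3, 49]
|AC| ∈ [0, 72]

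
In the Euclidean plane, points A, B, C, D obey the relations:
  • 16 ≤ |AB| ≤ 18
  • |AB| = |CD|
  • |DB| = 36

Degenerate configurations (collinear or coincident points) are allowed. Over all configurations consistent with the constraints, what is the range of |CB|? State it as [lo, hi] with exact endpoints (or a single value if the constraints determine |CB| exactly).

|CB| ∈ [18, 54]  (≈ [18.0000, 54.0000])

|AB| ∈ [16, 18]
|BD| ∈ {36}
|CD| ∈ [16, 18]
|AD| ∈ [18, 54]
|BC| ∈ [18, 54]
|AC| ∈ [0, 72]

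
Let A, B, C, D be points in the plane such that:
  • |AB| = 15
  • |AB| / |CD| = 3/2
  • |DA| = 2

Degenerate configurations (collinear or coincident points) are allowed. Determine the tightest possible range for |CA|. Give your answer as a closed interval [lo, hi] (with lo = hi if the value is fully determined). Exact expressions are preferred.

|CA| ∈ [8, 12]  (≈ [8.0000, 12.0000])

|AB| ∈ {15}
|AD| ∈ {2}
|CD| ∈ {10}
|BD| ∈ [13, 17]
|AC| ∈ [8, 12]
|BC| ∈ [3, 27]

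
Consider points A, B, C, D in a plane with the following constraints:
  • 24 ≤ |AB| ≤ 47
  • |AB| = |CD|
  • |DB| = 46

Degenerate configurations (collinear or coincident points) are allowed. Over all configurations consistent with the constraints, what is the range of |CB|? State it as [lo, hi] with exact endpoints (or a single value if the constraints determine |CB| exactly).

|AB| ∈ [24, 47]
|BD| ∈ {46}
|CD| ∈ [24, 47]
|AD| ∈ [0, 93]
|BC| ∈ [0, 93]
|AC| ∈ [0, 140]

|CB| ∈ [0, 93]  (≈ [0.0000, 93.0000])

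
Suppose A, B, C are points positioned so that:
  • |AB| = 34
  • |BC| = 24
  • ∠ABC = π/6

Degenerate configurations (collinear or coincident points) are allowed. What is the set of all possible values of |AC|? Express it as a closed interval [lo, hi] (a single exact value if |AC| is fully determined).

|AB| ∈ {34}
|BC| ∈ {24}
|AC| ∈ {2·√(433 - 204·√(3))}

|AC| = 2·√(433 - 204·√(3))  (≈ 17.8507)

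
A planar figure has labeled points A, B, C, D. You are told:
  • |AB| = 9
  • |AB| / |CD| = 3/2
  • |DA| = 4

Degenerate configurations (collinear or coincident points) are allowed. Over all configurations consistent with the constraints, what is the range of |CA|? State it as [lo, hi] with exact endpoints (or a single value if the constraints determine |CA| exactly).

|AB| ∈ {9}
|AD| ∈ {4}
|CD| ∈ {6}
|BD| ∈ [5, 13]
|AC| ∈ [2, 10]
|BC| ∈ [0, 19]

|CA| ∈ [2, 10]  (≈ [2.0000, 10.0000])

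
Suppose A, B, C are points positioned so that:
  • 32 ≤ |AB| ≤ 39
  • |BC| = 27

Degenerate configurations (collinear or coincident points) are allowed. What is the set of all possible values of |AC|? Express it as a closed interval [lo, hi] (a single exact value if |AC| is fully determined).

|AC| ∈ [5, 66]  (≈ [5.0000, 66.0000])

|AB| ∈ [32, 39]
|BC| ∈ {27}
|AC| ∈ [5, 66]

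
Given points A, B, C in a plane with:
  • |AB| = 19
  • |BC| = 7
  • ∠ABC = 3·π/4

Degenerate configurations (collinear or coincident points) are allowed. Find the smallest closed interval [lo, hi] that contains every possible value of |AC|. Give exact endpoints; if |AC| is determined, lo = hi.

|AB| ∈ {19}
|BC| ∈ {7}
|AC| ∈ {√(133·√(2) + 410)}

|AC| = √(133·√(2) + 410)  (≈ 24.4559)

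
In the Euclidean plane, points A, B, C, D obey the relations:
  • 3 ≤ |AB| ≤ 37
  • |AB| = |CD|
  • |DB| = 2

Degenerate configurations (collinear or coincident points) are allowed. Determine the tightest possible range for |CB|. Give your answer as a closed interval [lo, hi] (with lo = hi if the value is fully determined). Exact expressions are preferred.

|CB| ∈ [1, 39]  (≈ [1.0000, 39.0000])

|AB| ∈ [3, 37]
|BD| ∈ {2}
|CD| ∈ [3, 37]
|AD| ∈ [1, 39]
|BC| ∈ [1, 39]
|AC| ∈ [0, 76]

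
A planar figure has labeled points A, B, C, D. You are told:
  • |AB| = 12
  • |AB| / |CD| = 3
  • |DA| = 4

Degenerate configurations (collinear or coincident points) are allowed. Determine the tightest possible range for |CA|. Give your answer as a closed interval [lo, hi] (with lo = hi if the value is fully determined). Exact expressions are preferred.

|AB| ∈ {12}
|AD| ∈ {4}
|CD| ∈ {4}
|BD| ∈ [8, 16]
|AC| ∈ [0, 8]
|BC| ∈ [4, 20]

|CA| ∈ [0, 8]  (≈ [0.0000, 8.0000])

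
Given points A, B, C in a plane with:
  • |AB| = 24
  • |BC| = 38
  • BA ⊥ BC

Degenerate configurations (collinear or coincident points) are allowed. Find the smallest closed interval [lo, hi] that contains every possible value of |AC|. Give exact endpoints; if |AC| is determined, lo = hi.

|AB| ∈ {24}
|BC| ∈ {38}
|AC| ∈ {2·√(505)}

|AC| = 2·√(505)  (≈ 44.9444)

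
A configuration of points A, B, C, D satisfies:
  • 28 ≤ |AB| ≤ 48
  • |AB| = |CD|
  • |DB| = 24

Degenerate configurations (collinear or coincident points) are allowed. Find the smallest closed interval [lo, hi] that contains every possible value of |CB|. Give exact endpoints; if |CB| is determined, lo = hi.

|CB| ∈ [4, 72]  (≈ [4.0000, 72.0000])

|AB| ∈ [28, 48]
|BD| ∈ {24}
|CD| ∈ [28, 48]
|AD| ∈ [4, 72]
|BC| ∈ [4, 72]
|AC| ∈ [0, 120]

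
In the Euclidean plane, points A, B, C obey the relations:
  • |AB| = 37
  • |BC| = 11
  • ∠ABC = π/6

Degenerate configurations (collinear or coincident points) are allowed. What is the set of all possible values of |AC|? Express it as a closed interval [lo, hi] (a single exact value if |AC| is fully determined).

|AC| = √(1490 - 407·√(3))  (≈ 28.0188)

|AB| ∈ {37}
|BC| ∈ {11}
|AC| ∈ {√(1490 - 407·√(3))}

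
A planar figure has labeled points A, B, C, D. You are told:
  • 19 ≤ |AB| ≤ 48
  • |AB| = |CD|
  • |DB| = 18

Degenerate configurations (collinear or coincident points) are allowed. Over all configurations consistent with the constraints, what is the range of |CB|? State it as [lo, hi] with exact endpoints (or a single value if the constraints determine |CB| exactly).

|AB| ∈ [19, 48]
|BD| ∈ {18}
|CD| ∈ [19, 48]
|AD| ∈ [1, 66]
|BC| ∈ [1, 66]
|AC| ∈ [0, 114]

|CB| ∈ [1, 66]  (≈ [1.0000, 66.0000])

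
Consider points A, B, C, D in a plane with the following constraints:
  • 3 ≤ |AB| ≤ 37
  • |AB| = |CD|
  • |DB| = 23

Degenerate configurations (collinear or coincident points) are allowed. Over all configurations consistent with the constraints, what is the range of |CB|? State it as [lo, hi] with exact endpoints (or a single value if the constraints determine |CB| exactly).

|AB| ∈ [3, 37]
|BD| ∈ {23}
|CD| ∈ [3, 37]
|AD| ∈ [0, 60]
|BC| ∈ [0, 60]
|AC| ∈ [0, 97]

|CB| ∈ [0, 60]  (≈ [0.0000, 60.0000])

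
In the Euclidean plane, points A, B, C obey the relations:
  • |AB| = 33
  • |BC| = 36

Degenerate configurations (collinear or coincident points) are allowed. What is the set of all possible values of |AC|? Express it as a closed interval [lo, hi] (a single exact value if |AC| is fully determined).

|AC| ∈ [3, 69]  (≈ [3.0000, 69.0000])

|AB| ∈ {33}
|BC| ∈ {36}
|AC| ∈ [3, 69]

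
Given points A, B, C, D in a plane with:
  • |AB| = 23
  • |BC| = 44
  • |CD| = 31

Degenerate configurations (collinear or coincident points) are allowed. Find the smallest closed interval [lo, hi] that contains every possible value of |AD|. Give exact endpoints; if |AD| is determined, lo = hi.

|AB| ∈ {23}
|BC| ∈ {44}
|CD| ∈ {31}
|AC| ∈ [21, 67]
|BD| ∈ [13, 75]
|AD| ∈ [0, 98]

|AD| ∈ [0, 98]  (≈ [0.0000, 98.0000])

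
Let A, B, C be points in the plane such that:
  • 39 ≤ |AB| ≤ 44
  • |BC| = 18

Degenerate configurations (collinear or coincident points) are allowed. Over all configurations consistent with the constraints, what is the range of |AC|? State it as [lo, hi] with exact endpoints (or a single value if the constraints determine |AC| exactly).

|AB| ∈ [39, 44]
|BC| ∈ {18}
|AC| ∈ [21, 62]

|AC| ∈ [21, 62]  (≈ [21.0000, 62.0000])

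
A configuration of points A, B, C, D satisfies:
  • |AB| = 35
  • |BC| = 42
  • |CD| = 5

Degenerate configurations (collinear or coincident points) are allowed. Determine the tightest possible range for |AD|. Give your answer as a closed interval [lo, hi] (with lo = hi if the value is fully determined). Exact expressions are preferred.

|AD| ∈ [2, 82]  (≈ [2.0000, 82.0000])

|AB| ∈ {35}
|BC| ∈ {42}
|CD| ∈ {5}
|AC| ∈ [7, 77]
|BD| ∈ [37, 47]
|AD| ∈ [2, 82]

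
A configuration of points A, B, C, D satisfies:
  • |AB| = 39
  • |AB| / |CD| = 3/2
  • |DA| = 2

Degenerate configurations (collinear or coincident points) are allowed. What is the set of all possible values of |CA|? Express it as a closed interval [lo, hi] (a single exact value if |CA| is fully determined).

|CA| ∈ [24, 28]  (≈ [24.0000, 28.0000])

|AB| ∈ {39}
|AD| ∈ {2}
|CD| ∈ {26}
|BD| ∈ [37, 41]
|AC| ∈ [24, 28]
|BC| ∈ [11, 67]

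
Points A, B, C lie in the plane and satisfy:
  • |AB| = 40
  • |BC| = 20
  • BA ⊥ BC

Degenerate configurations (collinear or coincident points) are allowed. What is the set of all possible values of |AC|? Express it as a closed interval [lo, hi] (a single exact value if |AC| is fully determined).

|AB| ∈ {40}
|BC| ∈ {20}
|AC| ∈ {20·√(5)}

|AC| = 20·√(5)  (≈ 44.7214)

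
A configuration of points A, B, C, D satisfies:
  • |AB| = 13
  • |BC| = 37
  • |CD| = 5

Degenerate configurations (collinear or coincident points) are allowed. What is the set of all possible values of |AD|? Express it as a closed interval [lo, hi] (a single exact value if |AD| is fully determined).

|AD| ∈ [19, 55]  (≈ [19.0000, 55.0000])

|AB| ∈ {13}
|BC| ∈ {37}
|CD| ∈ {5}
|AC| ∈ [24, 50]
|BD| ∈ [32, 42]
|AD| ∈ [19, 55]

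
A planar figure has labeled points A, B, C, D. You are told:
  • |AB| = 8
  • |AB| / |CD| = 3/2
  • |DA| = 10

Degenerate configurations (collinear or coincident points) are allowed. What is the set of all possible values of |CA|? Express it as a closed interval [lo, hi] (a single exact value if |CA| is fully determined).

|CA| ∈ [14/3, 46/3]  (≈ [4.6667, 15.3333])

|AB| ∈ {8}
|AD| ∈ {10}
|CD| ∈ {16/3}
|BD| ∈ [2, 18]
|AC| ∈ [14/3, 46/3]
|BC| ∈ [0, 70/3]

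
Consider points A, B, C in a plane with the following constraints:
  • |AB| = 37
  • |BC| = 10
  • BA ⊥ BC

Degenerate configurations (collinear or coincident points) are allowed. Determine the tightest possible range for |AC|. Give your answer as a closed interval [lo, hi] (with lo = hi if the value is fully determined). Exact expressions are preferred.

|AC| = √(1469)  (≈ 38.3275)

|AB| ∈ {37}
|BC| ∈ {10}
|AC| ∈ {√(1469)}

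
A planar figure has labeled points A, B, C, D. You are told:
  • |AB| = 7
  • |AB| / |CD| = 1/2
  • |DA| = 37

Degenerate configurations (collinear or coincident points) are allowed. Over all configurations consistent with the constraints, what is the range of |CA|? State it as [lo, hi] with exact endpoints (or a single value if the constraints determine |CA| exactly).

|CA| ∈ [23, 51]  (≈ [23.0000, 51.0000])

|AB| ∈ {7}
|AD| ∈ {37}
|CD| ∈ {14}
|BD| ∈ [30, 44]
|AC| ∈ [23, 51]
|BC| ∈ [16, 58]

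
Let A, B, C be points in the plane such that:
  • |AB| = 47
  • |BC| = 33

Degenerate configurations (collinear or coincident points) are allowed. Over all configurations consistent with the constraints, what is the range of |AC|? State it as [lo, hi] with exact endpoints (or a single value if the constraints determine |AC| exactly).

|AC| ∈ [14, 80]  (≈ [14.0000, 80.0000])

|AB| ∈ {47}
|BC| ∈ {33}
|AC| ∈ [14, 80]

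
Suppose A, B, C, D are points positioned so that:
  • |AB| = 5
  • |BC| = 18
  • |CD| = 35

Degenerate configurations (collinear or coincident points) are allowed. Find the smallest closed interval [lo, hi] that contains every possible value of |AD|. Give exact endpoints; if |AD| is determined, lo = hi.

|AB| ∈ {5}
|BC| ∈ {18}
|CD| ∈ {35}
|AC| ∈ [13, 23]
|BD| ∈ [17, 53]
|AD| ∈ [12, 58]

|AD| ∈ [12, 58]  (≈ [12.0000, 58.0000])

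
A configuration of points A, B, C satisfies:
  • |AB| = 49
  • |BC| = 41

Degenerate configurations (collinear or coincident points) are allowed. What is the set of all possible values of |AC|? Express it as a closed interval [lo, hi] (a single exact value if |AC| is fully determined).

|AC| ∈ [8, 90]  (≈ [8.0000, 90.0000])

|AB| ∈ {49}
|BC| ∈ {41}
|AC| ∈ [8, 90]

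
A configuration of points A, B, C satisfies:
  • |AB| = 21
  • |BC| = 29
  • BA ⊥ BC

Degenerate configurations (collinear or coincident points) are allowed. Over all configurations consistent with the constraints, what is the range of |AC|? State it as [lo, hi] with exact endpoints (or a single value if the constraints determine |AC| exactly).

|AC| = √(1282)  (≈ 35.8050)

|AB| ∈ {21}
|BC| ∈ {29}
|AC| ∈ {√(1282)}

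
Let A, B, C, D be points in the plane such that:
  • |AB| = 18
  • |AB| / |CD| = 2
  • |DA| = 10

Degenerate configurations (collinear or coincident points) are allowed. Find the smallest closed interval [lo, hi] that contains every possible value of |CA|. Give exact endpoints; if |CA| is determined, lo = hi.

|CA| ∈ [1, 19]  (≈ [1.0000, 19.0000])

|AB| ∈ {18}
|AD| ∈ {10}
|CD| ∈ {9}
|BD| ∈ [8, 28]
|AC| ∈ [1, 19]
|BC| ∈ [0, 37]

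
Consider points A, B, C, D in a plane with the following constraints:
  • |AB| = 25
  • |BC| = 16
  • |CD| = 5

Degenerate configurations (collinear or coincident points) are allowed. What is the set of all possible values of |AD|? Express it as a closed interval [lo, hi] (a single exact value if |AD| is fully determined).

|AB| ∈ {25}
|BC| ∈ {16}
|CD| ∈ {5}
|AC| ∈ [9, 41]
|BD| ∈ [11, 21]
|AD| ∈ [4, 46]

|AD| ∈ [4, 46]  (≈ [4.0000, 46.0000])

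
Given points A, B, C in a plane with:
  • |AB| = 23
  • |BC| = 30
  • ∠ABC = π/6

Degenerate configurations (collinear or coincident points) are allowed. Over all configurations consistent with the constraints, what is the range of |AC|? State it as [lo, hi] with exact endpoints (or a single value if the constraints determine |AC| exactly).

|AC| = √(1429 - 690·√(3))  (≈ 15.2933)

|AB| ∈ {23}
|BC| ∈ {30}
|AC| ∈ {√(1429 - 690·√(3))}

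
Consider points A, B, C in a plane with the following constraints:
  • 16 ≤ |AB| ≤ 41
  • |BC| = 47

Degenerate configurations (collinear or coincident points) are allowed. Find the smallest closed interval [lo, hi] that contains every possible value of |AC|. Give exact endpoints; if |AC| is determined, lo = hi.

|AB| ∈ [16, 41]
|BC| ∈ {47}
|AC| ∈ [6, 88]

|AC| ∈ [6, 88]  (≈ [6.0000, 88.0000])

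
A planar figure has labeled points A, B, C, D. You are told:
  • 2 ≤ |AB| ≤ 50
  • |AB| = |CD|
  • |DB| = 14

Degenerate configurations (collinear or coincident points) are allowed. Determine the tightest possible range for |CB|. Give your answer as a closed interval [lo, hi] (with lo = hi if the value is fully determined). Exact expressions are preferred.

|CB| ∈ [0, 64]  (≈ [0.0000, 64.0000])

|AB| ∈ [2, 50]
|BD| ∈ {14}
|CD| ∈ [2, 50]
|AD| ∈ [0, 64]
|BC| ∈ [0, 64]
|AC| ∈ [0, 114]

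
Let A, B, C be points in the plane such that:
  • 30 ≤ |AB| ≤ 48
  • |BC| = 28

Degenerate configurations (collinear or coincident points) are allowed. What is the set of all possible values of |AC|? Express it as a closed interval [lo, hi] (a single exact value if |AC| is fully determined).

|AB| ∈ [30, 48]
|BC| ∈ {28}
|AC| ∈ [2, 76]

|AC| ∈ [2, 76]  (≈ [2.0000, 76.0000])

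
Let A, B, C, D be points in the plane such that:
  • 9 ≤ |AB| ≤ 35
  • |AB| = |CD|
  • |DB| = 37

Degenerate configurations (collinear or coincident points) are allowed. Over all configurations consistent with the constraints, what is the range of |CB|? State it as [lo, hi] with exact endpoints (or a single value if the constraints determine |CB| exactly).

|CB| ∈ [2, 72]  (≈ [2.0000, 72.0000])

|AB| ∈ [9, 35]
|BD| ∈ {37}
|CD| ∈ [9, 35]
|AD| ∈ [2, 72]
|BC| ∈ [2, 72]
|AC| ∈ [0, 107]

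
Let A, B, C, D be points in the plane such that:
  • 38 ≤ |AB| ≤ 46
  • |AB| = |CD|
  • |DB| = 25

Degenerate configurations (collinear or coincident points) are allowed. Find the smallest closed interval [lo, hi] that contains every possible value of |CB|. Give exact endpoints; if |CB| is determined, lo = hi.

|CB| ∈ [13, 71]  (≈ [13.0000, 71.0000])

|AB| ∈ [38, 46]
|BD| ∈ {25}
|CD| ∈ [38, 46]
|AD| ∈ [13, 71]
|BC| ∈ [13, 71]
|AC| ∈ [0, 117]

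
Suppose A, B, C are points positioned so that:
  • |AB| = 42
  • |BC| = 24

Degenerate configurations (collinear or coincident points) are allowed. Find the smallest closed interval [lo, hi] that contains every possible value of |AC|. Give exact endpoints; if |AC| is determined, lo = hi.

|AC| ∈ [18, 66]  (≈ [18.0000, 66.0000])

|AB| ∈ {42}
|BC| ∈ {24}
|AC| ∈ [18, 66]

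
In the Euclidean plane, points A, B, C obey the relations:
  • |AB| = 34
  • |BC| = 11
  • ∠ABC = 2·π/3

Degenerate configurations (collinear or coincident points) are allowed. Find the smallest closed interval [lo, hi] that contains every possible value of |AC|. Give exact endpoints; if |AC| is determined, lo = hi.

|AC| = √(1651)  (≈ 40.6325)

|AB| ∈ {34}
|BC| ∈ {11}
|AC| ∈ {√(1651)}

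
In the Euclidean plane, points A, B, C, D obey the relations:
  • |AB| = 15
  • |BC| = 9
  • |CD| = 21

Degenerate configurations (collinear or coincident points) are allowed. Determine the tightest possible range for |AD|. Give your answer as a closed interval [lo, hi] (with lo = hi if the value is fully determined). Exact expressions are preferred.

|AD| ∈ [0, 45]  (≈ [0.0000, 45.0000])

|AB| ∈ {15}
|BC| ∈ {9}
|CD| ∈ {21}
|AC| ∈ [6, 24]
|BD| ∈ [12, 30]
|AD| ∈ [0, 45]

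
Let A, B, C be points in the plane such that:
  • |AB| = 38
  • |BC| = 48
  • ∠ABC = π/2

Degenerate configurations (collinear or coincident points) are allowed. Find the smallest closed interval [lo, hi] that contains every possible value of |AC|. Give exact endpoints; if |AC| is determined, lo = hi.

|AB| ∈ {38}
|BC| ∈ {48}
|AC| ∈ {2·√(937)}

|AC| = 2·√(937)  (≈ 61.2209)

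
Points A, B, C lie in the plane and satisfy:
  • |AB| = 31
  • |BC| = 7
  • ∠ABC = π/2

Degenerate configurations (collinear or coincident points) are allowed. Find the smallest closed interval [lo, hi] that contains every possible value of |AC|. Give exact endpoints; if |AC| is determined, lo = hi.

|AC| = √(1010)  (≈ 31.7805)

|AB| ∈ {31}
|BC| ∈ {7}
|AC| ∈ {√(1010)}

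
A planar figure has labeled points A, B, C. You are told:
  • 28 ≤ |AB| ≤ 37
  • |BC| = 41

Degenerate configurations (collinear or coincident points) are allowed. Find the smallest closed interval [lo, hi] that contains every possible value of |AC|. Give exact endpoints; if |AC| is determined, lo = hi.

|AC| ∈ [4, 78]  (≈ [4.0000, 78.0000])

|AB| ∈ [28, 37]
|BC| ∈ {41}
|AC| ∈ [4, 78]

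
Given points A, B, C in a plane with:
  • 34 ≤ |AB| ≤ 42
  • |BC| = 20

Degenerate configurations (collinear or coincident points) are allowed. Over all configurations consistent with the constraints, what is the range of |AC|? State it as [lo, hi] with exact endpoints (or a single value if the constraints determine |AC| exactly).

|AB| ∈ [34, 42]
|BC| ∈ {20}
|AC| ∈ [14, 62]

|AC| ∈ [14, 62]  (≈ [14.0000, 62.0000])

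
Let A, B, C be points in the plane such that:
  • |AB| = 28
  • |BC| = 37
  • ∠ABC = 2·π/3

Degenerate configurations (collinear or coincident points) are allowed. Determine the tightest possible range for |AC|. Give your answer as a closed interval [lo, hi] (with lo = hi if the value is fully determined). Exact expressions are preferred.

|AC| = √(3189)  (≈ 56.4712)

|AB| ∈ {28}
|BC| ∈ {37}
|AC| ∈ {√(3189)}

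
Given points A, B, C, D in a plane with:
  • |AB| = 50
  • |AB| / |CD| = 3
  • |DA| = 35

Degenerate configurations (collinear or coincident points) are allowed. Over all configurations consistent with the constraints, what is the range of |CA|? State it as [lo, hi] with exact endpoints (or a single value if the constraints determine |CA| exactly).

|CA| ∈ [55/3, 155/3]  (≈ [18.3333, 51.6667])

|AB| ∈ {50}
|AD| ∈ {35}
|CD| ∈ {50/3}
|BD| ∈ [15, 85]
|AC| ∈ [55/3, 155/3]
|BC| ∈ [0, 305/3]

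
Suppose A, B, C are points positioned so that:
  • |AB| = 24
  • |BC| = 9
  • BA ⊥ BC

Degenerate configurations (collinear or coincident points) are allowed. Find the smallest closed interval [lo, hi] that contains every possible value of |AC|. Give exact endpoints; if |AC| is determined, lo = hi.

|AB| ∈ {24}
|BC| ∈ {9}
|AC| ∈ {3·√(73)}

|AC| = 3·√(73)  (≈ 25.6320)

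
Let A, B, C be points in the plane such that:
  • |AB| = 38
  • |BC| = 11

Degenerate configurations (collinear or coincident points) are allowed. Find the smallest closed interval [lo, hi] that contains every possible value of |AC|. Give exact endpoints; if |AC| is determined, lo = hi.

|AC| ∈ [27, 49]  (≈ [27.0000, 49.0000])

|AB| ∈ {38}
|BC| ∈ {11}
|AC| ∈ [27, 49]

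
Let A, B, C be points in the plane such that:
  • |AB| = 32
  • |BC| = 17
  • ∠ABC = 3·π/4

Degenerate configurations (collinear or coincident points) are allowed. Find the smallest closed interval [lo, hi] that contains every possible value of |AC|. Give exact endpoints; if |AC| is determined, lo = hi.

|AC| = √(544·√(2) + 1313)  (≈ 45.6326)

|AB| ∈ {32}
|BC| ∈ {17}
|AC| ∈ {√(544·√(2) + 1313)}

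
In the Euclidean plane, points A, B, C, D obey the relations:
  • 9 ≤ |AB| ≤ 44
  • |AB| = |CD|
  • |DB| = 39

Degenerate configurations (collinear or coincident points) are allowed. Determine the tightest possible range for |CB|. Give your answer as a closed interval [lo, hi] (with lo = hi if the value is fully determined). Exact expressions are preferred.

|AB| ∈ [9, 44]
|BD| ∈ {39}
|CD| ∈ [9, 44]
|AD| ∈ [0, 83]
|BC| ∈ [0, 83]
|AC| ∈ [0, 127]

|CB| ∈ [0, 83]  (≈ [0.0000, 83.0000])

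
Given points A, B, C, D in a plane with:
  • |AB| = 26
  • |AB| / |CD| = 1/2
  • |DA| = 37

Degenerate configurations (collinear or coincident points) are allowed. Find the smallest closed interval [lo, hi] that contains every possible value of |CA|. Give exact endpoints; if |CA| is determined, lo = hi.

|AB| ∈ {26}
|AD| ∈ {37}
|CD| ∈ {52}
|BD| ∈ [11, 63]
|AC| ∈ [15, 89]
|BC| ∈ [0, 115]

|CA| ∈ [15, 89]  (≈ [15.0000, 89.0000])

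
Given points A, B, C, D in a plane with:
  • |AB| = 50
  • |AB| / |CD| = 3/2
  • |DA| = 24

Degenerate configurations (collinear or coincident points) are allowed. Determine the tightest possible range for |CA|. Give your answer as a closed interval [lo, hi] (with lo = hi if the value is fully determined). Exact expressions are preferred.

|AB| ∈ {50}
|AD| ∈ {24}
|CD| ∈ {100/3}
|BD| ∈ [26, 74]
|AC| ∈ [28/3, 172/3]
|BC| ∈ [0, 322/3]

|CA| ∈ [28/3, 172/3]  (≈ [9.3333, 57.3333])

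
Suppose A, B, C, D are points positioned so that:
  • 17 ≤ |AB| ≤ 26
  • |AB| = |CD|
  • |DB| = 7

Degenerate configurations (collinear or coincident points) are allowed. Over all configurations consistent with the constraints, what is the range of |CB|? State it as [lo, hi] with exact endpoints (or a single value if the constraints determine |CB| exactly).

|AB| ∈ [17, 26]
|BD| ∈ {7}
|CD| ∈ [17, 26]
|AD| ∈ [10, 33]
|BC| ∈ [10, 33]
|AC| ∈ [0, 59]

|CB| ∈ [10, 33]  (≈ [10.0000, 33.0000])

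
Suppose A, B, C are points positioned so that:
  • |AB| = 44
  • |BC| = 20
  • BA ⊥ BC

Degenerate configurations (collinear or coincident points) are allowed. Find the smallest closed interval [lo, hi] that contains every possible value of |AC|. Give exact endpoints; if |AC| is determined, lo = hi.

|AB| ∈ {44}
|BC| ∈ {20}
|AC| ∈ {4·√(146)}

|AC| = 4·√(146)  (≈ 48.3322)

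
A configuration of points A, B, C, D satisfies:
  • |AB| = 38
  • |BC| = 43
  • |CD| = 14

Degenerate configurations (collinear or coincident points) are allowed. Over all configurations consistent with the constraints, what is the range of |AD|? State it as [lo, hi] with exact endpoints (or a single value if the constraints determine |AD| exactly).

|AD| ∈ [0, 95]  (≈ [0.0000, 95.0000])

|AB| ∈ {38}
|BC| ∈ {43}
|CD| ∈ {14}
|AC| ∈ [5, 81]
|BD| ∈ [29, 57]
|AD| ∈ [0, 95]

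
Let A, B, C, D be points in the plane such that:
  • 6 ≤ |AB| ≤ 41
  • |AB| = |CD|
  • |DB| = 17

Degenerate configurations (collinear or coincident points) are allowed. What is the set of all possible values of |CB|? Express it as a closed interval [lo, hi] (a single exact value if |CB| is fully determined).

|CB| ∈ [0, 58]  (≈ [0.0000, 58.0000])

|AB| ∈ [6, 41]
|BD| ∈ {17}
|CD| ∈ [6, 41]
|AD| ∈ [0, 58]
|BC| ∈ [0, 58]
|AC| ∈ [0, 99]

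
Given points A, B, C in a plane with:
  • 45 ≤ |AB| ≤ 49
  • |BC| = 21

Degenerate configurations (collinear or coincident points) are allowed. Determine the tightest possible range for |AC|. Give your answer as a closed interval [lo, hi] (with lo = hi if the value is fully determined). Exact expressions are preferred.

|AB| ∈ [45, 49]
|BC| ∈ {21}
|AC| ∈ [24, 70]

|AC| ∈ [24, 70]  (≈ [24.0000, 70.0000])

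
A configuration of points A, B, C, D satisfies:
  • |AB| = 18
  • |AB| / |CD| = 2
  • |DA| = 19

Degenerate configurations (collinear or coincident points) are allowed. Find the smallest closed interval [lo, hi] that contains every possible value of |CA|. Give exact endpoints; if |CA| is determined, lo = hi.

|CA| ∈ [10, 28]  (≈ [10.0000, 28.0000])

|AB| ∈ {18}
|AD| ∈ {19}
|CD| ∈ {9}
|BD| ∈ [1, 37]
|AC| ∈ [10, 28]
|BC| ∈ [0, 46]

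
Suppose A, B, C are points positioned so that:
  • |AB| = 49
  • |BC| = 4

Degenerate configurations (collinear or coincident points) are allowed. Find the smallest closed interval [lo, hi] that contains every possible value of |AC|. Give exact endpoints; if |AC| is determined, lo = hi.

|AC| ∈ [45, 53]  (≈ [45.0000, 53.0000])

|AB| ∈ {49}
|BC| ∈ {4}
|AC| ∈ [45, 53]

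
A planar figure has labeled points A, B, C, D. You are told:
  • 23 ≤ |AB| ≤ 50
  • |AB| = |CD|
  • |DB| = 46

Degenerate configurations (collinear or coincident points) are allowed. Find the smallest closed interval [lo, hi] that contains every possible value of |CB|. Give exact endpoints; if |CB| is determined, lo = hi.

|AB| ∈ [23, 50]
|BD| ∈ {46}
|CD| ∈ [23, 50]
|AD| ∈ [0, 96]
|BC| ∈ [0, 96]
|AC| ∈ [0, 146]

|CB| ∈ [0, 96]  (≈ [0.0000, 96.0000])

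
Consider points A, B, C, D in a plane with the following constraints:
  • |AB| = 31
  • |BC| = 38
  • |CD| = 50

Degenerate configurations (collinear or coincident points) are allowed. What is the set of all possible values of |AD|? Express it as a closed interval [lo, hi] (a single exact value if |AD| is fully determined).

|AD| ∈ [0, 119]  (≈ [0.0000, 119.0000])

|AB| ∈ {31}
|BC| ∈ {38}
|CD| ∈ {50}
|AC| ∈ [7, 69]
|BD| ∈ [12, 88]
|AD| ∈ [0, 119]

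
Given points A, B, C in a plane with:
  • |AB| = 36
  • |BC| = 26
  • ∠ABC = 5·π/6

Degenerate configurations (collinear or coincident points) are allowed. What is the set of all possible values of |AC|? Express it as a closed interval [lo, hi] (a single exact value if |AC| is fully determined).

|AC| = 2·√(234·√(3) + 493)  (≈ 59.9433)

|AB| ∈ {36}
|BC| ∈ {26}
|AC| ∈ {2·√(234·√(3) + 493)}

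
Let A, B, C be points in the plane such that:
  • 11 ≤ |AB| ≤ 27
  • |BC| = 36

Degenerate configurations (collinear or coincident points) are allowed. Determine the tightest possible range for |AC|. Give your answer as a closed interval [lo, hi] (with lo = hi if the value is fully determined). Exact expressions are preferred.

|AB| ∈ [11, 27]
|BC| ∈ {36}
|AC| ∈ [9, 63]

|AC| ∈ [9, 63]  (≈ [9.0000, 63.0000])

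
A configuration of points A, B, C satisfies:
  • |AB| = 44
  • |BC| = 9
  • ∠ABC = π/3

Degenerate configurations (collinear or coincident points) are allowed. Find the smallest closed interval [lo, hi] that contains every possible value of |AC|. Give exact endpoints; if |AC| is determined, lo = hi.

|AB| ∈ {44}
|BC| ∈ {9}
|AC| ∈ {√(1621)}

|AC| = √(1621)  (≈ 40.2616)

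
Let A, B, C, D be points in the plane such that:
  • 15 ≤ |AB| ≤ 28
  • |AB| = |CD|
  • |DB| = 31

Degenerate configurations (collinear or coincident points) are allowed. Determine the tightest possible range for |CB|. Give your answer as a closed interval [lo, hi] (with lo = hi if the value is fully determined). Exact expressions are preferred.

|CB| ∈ [3, 59]  (≈ [3.0000, 59.0000])

|AB| ∈ [15, 28]
|BD| ∈ {31}
|CD| ∈ [15, 28]
|AD| ∈ [3, 59]
|BC| ∈ [3, 59]
|AC| ∈ [0, 87]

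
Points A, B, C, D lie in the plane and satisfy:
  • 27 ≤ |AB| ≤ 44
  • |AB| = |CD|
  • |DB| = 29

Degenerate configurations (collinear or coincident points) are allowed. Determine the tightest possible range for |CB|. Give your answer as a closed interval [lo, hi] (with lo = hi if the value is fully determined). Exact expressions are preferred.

|CB| ∈ [0, 73]  (≈ [0.0000, 73.0000])

|AB| ∈ [27, 44]
|BD| ∈ {29}
|CD| ∈ [27, 44]
|AD| ∈ [0, 73]
|BC| ∈ [0, 73]
|AC| ∈ [0, 117]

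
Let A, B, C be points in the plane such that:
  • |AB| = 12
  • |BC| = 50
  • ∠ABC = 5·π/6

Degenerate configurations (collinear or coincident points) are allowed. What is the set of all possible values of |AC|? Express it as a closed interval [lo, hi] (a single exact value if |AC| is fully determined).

|AC| = 2·√(150·√(3) + 661)  (≈ 60.6896)

|AB| ∈ {12}
|BC| ∈ {50}
|AC| ∈ {2·√(150·√(3) + 661)}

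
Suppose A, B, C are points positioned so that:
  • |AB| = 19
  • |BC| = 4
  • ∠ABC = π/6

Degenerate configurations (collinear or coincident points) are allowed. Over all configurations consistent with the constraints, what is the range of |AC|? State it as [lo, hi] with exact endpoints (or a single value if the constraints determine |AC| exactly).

|AB| ∈ {19}
|BC| ∈ {4}
|AC| ∈ {√(377 - 76·√(3))}

|AC| = √(377 - 76·√(3))  (≈ 15.6641)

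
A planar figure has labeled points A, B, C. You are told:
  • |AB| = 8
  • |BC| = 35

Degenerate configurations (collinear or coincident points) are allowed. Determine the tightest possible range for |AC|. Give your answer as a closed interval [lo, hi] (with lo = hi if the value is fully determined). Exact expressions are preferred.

|AB| ∈ {8}
|BC| ∈ {35}
|AC| ∈ [27, 43]

|AC| ∈ [27, 43]  (≈ [27.0000, 43.0000])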